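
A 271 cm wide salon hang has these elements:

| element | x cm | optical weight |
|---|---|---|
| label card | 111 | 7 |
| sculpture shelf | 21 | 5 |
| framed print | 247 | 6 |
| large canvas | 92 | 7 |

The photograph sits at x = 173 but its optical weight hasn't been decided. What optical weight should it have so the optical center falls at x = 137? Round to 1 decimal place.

Existing Σw = 25 (7 + 5 + 6 + 7); existing moment 7·111 + 5·21 + 6·247 + 7·92 = 3008.
Balance at x = 137 requires (3008 + w·173) / (25 + w) = 137.
Rearranging, w·(173 − 137) = 137·25 − 3008 = 417, so w ≈ 417/36 = 11.58.

w ≈ 11.6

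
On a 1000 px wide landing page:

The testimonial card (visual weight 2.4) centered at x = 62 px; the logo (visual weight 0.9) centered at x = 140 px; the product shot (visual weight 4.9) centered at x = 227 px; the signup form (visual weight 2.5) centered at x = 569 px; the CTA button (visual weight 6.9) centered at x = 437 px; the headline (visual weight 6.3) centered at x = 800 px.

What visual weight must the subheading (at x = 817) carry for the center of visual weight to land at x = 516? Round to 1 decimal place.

w ≈ 4.9

Known weights sum to 2.4 + 0.9 + 4.9 + 2.5 + 6.9 + 6.3 = 23.9; their moment is 2.4·62 + 0.9·140 + 4.9·227 + 2.5·569 + 6.9·437 + 6.3·800 = 10864.9.
Set Σw·x/Σw = 516: (10864.9 + 817w) = 516·(23.9 + w).
Rearranging, w·(817 − 516) = 516·23.9 − 10864.9 = 1467.5, so w ≈ 1467.5/301 = 4.88.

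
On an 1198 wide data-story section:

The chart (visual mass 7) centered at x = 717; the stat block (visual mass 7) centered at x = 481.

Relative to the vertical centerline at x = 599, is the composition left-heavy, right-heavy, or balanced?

balanced

Σw = 7 + 7 = 14.
x-moment: 7·717 + 7·481 = 8386; centroid 8386/14 ≈ 599.00.
That equals the midline 599 — balanced.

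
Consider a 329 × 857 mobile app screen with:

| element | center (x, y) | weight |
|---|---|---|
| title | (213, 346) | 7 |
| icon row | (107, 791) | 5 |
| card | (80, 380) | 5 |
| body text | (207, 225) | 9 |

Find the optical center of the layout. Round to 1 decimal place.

Σw = 7 + 5 + 5 + 9 = 26.
Σw·x = 7·213 + 5·107 + 5·80 + 9·207 = 4289, so x̄ = 4289/26 ≈ 164.96.
Σw·y = 7·346 + 5·791 + 5·380 + 9·225 = 10302, so ȳ = 10302/26 ≈ 396.23.

(165.0, 396.2)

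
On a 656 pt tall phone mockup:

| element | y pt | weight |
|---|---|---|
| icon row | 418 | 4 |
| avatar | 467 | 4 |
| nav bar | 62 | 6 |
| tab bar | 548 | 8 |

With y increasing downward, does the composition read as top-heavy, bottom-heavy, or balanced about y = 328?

bottom-heavy

Total weight = 4 + 4 + 6 + 8 = 22.
Σw·y = 4·418 + 4·467 + 6·62 + 8·548 = 8296, so ȳ = 8296/22 ≈ 377.09.
377.1 lies below (larger y than) the midline 328, so the layout is bottom-heavy.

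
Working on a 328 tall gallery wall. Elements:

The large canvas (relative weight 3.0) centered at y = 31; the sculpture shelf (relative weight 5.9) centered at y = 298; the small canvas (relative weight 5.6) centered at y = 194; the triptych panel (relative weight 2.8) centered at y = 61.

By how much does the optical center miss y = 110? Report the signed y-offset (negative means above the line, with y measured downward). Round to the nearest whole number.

≈ 70

Σw = 3.0 + 5.9 + 5.6 + 2.8 = 17.3.
y-moment: 3.0·31 + 5.9·298 + 5.6·194 + 2.8·61 = 3108.4; centroid 3108.4/17.3 ≈ 179.68.
Against y = 110, that's 179.68 − 110 = 69.68.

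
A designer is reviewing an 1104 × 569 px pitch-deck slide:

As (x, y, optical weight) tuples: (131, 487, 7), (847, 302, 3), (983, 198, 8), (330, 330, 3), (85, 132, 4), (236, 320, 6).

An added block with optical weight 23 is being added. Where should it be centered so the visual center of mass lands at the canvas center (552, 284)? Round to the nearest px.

With the added block, Σw becomes 7 + 3 + 8 + 3 + 4 + 6 + 23 = 54.
x: need Σw·x = 54·552 = 29808. Existing = 7·131 + 3·847 + 8·983 + 3·330 + 4·85 + 6·236 = 14068. Remainder 15740 / 23 ≈ 684.35.
y: need Σw·y = 54·284 = 15336. Existing = 7·487 + 3·302 + 8·198 + 3·330 + 4·132 + 6·320 = 9337. Remainder 5999 / 23 ≈ 260.83.

(684, 261)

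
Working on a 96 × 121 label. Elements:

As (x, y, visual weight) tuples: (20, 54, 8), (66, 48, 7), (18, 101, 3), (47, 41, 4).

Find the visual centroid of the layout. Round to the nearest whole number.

(39, 56)

Weights sum to 8 + 7 + 3 + 4 = 22.
x-moment: 8·20 + 7·66 + 3·18 + 4·47 = 864; centroid 864/22 ≈ 39.27.
y-moment: 8·54 + 7·48 + 3·101 + 4·41 = 1235; centroid 1235/22 ≈ 56.14.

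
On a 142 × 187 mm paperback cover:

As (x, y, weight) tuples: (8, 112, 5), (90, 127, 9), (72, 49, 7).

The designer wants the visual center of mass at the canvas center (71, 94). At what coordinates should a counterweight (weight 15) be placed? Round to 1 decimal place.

After adding the counterweight, total weight = 5 + 9 + 7 + 15 = 36.
x: target moment 36×71 = 2556; current 5·8 + 9·90 + 7·72 = 1354; the counterweight supplies 1202, so x = 1202/15 ≈ 80.13.
y: target moment 36×94 = 3384; current 5·112 + 9·127 + 7·49 = 2046; the counterweight supplies 1338, so y = 1338/15 ≈ 89.20.

(80.1, 89.2)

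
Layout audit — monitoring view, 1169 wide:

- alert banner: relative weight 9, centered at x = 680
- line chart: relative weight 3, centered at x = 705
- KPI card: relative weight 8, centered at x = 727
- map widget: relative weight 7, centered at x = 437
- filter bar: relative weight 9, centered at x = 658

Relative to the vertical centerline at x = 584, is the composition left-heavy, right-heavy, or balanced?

Σw = 9 + 3 + 8 + 7 + 9 = 36.
Σw·x = 9·680 + 3·705 + 8·727 + 7·437 + 9·658 = 23032, so x̄ = 23032/36 ≈ 639.78.
639.8 lies right of the midline 584, so the layout is right-heavy.

right-heavy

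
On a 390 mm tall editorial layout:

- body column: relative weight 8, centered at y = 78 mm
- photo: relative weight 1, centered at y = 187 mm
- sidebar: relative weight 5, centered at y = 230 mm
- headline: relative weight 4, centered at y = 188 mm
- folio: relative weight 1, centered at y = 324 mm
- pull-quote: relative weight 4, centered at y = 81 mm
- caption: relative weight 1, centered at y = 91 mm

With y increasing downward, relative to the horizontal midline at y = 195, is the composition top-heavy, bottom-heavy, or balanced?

top-heavy

Σw = 8 + 1 + 5 + 4 + 1 + 4 + 1 = 24.
Σw·y = 3452; ȳ = 3452/24 ≈ 143.83.
143.8 vs midline 195 → top-heavy.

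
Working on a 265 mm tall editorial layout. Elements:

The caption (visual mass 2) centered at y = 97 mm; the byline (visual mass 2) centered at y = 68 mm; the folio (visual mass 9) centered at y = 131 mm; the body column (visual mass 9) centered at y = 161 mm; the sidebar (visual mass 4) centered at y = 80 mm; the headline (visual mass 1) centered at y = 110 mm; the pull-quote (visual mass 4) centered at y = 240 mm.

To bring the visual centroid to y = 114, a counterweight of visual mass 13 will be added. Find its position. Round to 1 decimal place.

After adding the counterweight, total weight = 2 + 2 + 9 + 9 + 4 + 1 + 4 + 13 = 44.
Along y: (4348 + 13·y) / 44 = 114 (existing moment 2·97 + 2·68 + 9·131 + 9·161 + 4·80 + 1·110 + 4·240 = 4348) ⇒ y = (5016 − 4348) / 13 ≈ 51.38.

y ≈ 51.4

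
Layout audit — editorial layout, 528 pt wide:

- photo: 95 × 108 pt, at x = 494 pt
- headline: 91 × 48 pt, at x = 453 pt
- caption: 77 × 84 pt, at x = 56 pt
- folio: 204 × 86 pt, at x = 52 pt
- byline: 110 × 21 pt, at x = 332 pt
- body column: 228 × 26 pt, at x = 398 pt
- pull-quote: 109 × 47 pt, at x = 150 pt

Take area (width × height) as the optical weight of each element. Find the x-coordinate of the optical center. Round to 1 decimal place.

Areas: photo 95·108 = 10260, headline 91·48 = 4368, caption 77·84 = 6468, folio 204·86 = 17544, byline 110·21 = 2310, body column 228·26 = 5928, pull-quote 109·47 = 5123. Total weight = 52001.
x: moment 12216354 / weight 52001 ≈ 234.93

x ≈ 234.9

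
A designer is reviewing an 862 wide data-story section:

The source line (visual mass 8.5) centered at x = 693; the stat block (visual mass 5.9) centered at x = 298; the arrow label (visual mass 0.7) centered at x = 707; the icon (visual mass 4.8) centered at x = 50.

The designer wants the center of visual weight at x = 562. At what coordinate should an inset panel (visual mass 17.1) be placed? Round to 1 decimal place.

After adding the inset panel, total weight = 8.5 + 5.9 + 0.7 + 4.8 + 17.1 = 37.0.
x: target moment 37.0×562 = 20794.0; current 8.5·693 + 5.9·298 + 0.7·707 + 4.8·50 = 8383.6; the inset panel supplies 12410.4, so x = 12410.4/17.1 ≈ 725.75.

x ≈ 725.8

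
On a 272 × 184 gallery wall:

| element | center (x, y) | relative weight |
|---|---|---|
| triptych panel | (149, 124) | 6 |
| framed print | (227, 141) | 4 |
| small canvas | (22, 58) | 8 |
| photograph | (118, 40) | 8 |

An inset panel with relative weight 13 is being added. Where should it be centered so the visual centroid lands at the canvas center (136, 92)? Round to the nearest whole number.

(183, 115)

New total weight: (6 + 4 + 8 + 8) + 13 = 39.
Along x: (2922 + 13·x) / 39 = 136 (existing moment 6·149 + 4·227 + 8·22 + 8·118 = 2922) ⇒ x = (5304 − 2922) / 13 ≈ 183.23.
Along y: (2092 + 13·y) / 39 = 92 (existing moment 6·124 + 4·141 + 8·58 + 8·40 = 2092) ⇒ y = (3588 − 2092) / 13 ≈ 115.08.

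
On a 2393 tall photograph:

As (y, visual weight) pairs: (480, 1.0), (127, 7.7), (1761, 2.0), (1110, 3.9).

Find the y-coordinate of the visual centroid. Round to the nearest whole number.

Σw = 1.0 + 7.7 + 2.0 + 3.9 = 14.6.
y-moment: 1.0·480 + 7.7·127 + 2.0·1761 + 3.9·1110 = 9308.9; centroid 9308.9/14.6 ≈ 637.60.

y ≈ 638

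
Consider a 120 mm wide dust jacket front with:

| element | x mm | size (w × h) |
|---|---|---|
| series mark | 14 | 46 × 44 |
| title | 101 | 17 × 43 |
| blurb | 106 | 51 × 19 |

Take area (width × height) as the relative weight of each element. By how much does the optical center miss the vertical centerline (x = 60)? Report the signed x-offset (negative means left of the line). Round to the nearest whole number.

≈ -5 mm

Taking area as weight: series mark 46·44 = 2024, title 17·43 = 731, blurb 51·19 = 969. Sum 3724.
x: (2024·14 + 731·101 + 969·106) / 3724 = 204881 / 3724 ≈ 55.02
Against x = 60, that's 55.02 − 60 = -4.98.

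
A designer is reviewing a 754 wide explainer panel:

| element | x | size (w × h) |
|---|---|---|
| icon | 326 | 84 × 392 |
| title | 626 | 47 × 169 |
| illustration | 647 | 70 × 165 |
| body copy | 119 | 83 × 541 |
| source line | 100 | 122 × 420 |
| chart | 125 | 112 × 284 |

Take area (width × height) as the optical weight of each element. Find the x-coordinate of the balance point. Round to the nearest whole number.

Areas → weights: icon 84·392 = 32928, title 47·169 = 7943, illustration 70·165 = 11550, body copy 83·541 = 44903, source line 122·420 = 51240, chart 112·284 = 31808; Σw = 180372.
x: (32928·326 + 7943·626 + 11550·647 + 44903·119 + 51240·100 + 31808·125) / 180372 = 37623153 / 180372 ≈ 208.59

x ≈ 209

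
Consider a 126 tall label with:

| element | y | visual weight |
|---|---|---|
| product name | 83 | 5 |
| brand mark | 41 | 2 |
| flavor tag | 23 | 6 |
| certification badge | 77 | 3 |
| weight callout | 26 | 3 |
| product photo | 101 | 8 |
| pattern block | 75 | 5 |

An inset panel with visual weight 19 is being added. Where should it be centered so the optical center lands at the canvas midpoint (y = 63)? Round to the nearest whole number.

New total weight: (5 + 2 + 6 + 3 + 3 + 8 + 5) + 19 = 51.
y: need Σw·y = 51·63 = 3213. Existing = 5·83 + 2·41 + 6·23 + 3·77 + 3·26 + 8·101 + 5·75 = 2127. Remainder 1086 / 19 ≈ 57.16.

y ≈ 57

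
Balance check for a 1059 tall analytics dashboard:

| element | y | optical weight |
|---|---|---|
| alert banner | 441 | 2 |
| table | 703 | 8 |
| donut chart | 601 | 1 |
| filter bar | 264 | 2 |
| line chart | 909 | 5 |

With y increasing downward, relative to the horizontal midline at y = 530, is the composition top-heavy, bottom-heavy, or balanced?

bottom-heavy

Σw = 2 + 8 + 1 + 2 + 5 = 18.
y-moment: 2·441 + 8·703 + 1·601 + 2·264 + 5·909 = 12180; centroid 12180/18 ≈ 676.67.
676.7 vs midline 530 → bottom-heavy.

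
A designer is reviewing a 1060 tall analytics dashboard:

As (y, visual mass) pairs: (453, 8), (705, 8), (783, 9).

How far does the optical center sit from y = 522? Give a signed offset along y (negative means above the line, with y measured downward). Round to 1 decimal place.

≈ 130.4

Weights sum to 8 + 8 + 9 = 25.
y: (8·453 + 8·705 + 9·783) / 25 = 16311 / 25 ≈ 652.44
Against y = 522, that's 652.44 − 522 = 130.44.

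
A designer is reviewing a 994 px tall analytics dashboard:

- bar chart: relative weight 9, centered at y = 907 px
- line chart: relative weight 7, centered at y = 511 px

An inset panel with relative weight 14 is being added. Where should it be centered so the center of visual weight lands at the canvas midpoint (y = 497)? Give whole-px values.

After adding the inset panel, total weight = 9 + 7 + 14 = 30.
Along y: (11740 + 14·y) / 30 = 497 (existing moment 9·907 + 7·511 = 11740) ⇒ y = (14910 − 11740) / 14 ≈ 226.43.

y ≈ 226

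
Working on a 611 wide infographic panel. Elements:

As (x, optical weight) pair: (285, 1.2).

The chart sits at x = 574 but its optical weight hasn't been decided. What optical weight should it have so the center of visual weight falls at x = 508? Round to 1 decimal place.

w ≈ 4.1

Known: weight 1.2 with moment 1.2·285 = 342.0.
For the centroid to hit 508: (342.0 + w·574) / (1.2 + w) = 508.
So w = (508·1.2 − 342.0)/(574 − 508) = 267.6/66 ≈ 4.05.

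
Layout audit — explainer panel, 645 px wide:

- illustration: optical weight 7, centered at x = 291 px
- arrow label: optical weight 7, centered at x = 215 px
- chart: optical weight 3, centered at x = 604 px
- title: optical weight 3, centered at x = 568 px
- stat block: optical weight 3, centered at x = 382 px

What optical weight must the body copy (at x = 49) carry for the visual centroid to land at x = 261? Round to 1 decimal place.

Existing Σw = 23 (7 + 7 + 3 + 3 + 3); existing moment 7·291 + 7·215 + 3·604 + 3·568 + 3·382 = 8204.
For the centroid to hit 261: (8204 + w·49) / (23 + w) = 261.
Rearranging, w·(49 − 261) = 261·23 − 8204 = -2201, so w ≈ -2201/-212 = 10.38.

w ≈ 10.4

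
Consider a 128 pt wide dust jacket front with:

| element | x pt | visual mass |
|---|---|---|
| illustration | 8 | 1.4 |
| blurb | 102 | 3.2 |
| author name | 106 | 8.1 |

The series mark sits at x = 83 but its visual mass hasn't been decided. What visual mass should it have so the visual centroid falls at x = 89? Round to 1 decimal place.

Existing Σw = 12.7 (1.4 + 3.2 + 8.1); existing moment 1.4·8 + 3.2·102 + 8.1·106 = 1196.2.
For the centroid to hit 89: (1196.2 + w·83) / (12.7 + w) = 89.
So w = (89·12.7 − 1196.2)/(83 − 89) = -65.9/-6 ≈ 10.98.

w ≈ 11.0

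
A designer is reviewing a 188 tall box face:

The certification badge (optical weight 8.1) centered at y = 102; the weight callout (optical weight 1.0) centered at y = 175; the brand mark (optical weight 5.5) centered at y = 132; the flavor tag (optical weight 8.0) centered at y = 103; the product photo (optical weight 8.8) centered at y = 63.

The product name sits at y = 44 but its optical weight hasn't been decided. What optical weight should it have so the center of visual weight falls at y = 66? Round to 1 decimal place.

w ≈ 47.0

Known weights sum to 8.1 + 1.0 + 5.5 + 8.0 + 8.8 = 31.4; their moment is 8.1·102 + 1.0·175 + 5.5·132 + 8.0·103 + 8.8·63 = 3105.6.
For the centroid to hit 66: (3105.6 + w·44) / (31.4 + w) = 66.
Solving: w = (66·31.4 − 3105.6) / (44 − 66) = -1033.2 / -22 ≈ 46.96.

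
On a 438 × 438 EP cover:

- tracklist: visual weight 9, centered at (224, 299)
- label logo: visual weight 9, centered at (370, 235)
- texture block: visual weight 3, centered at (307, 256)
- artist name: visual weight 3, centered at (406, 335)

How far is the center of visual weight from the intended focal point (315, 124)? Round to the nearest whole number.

≈ 150

Total weight = 9 + 9 + 3 + 3 = 24.
x: (9·224 + 9·370 + 3·307 + 3·406) / 24 = 7485 / 24 ≈ 311.88
y: (9·299 + 9·235 + 3·256 + 3·335) / 24 = 6579 / 24 ≈ 274.12
From (315, 124): dx = -3.12, dy = 150.12, so the distance is √(dx²+dy²) ≈ 150.16.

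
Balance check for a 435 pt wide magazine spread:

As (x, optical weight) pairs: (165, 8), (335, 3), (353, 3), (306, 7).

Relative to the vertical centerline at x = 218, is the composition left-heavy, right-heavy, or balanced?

Total weight = 8 + 3 + 3 + 7 = 21.
x-moment: 8·165 + 3·335 + 3·353 + 7·306 = 5526; centroid 5526/21 ≈ 263.14.
Since 263.1 is right of 218, the composition reads right-heavy.

right-heavy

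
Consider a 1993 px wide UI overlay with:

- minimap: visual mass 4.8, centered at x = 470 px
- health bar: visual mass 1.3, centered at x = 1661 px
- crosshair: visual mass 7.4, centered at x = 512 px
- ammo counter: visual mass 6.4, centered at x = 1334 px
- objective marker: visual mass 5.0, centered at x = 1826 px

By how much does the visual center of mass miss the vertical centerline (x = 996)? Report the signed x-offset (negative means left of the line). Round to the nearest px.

Σw = 4.8 + 1.3 + 7.4 + 6.4 + 5.0 = 24.9.
x-moment: 4.8·470 + 1.3·1661 + 7.4·512 + 6.4·1334 + 5.0·1826 = 25871.7; centroid 25871.7/24.9 ≈ 1039.02.
Difference: 1039.02 − 996 ≈ 43.02.

≈ 43 px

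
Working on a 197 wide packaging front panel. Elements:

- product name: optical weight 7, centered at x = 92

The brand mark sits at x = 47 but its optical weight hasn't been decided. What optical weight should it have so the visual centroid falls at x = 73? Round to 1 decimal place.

Known: weight 7 with moment 7·92 = 644.
For the centroid to hit 73: (644 + w·47) / (7 + w) = 73.
Solving: w = (73·7 − 644) / (47 − 73) = -133 / -26 ≈ 5.12.

w ≈ 5.1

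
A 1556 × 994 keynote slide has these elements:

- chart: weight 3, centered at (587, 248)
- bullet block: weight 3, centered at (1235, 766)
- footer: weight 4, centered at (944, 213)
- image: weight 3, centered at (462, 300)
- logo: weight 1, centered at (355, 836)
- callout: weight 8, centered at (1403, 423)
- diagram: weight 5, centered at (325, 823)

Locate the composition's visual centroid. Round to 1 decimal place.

(882.7, 486.3)

Weights sum to 3 + 3 + 4 + 3 + 1 + 8 + 5 = 27.
x-moment: 3·587 + 3·1235 + 4·944 + 3·462 + 1·355 + 8·1403 + 5·325 = 23832; centroid 23832/27 ≈ 882.67.
y-moment: 3·248 + 3·766 + 4·213 + 3·300 + 1·836 + 8·423 + 5·823 = 13129; centroid 13129/27 ≈ 486.26.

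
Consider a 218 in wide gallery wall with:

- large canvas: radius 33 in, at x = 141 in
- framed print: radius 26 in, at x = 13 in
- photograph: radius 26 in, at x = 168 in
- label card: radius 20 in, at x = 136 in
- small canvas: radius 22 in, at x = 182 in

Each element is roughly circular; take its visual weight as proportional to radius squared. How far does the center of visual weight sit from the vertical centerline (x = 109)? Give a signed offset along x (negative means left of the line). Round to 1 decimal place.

≈ 16.8 in

Weights ∝ r²: large canvas 33² = 1089, framed print 26² = 676, photograph 26² = 676, label card 20² = 400, small canvas 22² = 484; Σw = 3325.
x: (1089·141 + 676·13 + 676·168 + 400·136 + 484·182) / 3325 = 418393 / 3325 ≈ 125.83
Difference: 125.83 − 109 ≈ 16.83.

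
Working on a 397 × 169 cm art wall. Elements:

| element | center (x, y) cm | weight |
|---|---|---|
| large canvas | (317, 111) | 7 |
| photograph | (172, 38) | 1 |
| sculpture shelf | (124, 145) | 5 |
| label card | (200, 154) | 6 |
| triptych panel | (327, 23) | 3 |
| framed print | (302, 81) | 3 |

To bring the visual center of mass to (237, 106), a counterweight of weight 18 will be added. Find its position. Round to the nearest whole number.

(227, 99)

New total weight: (7 + 1 + 5 + 6 + 3 + 3) + 18 = 43.
x: need Σw·x = 43·237 = 10191. Existing = 7·317 + 1·172 + 5·124 + 6·200 + 3·327 + 3·302 = 6098. Remainder 4093 / 18 ≈ 227.39.
y: need Σw·y = 43·106 = 4558. Existing = 7·111 + 1·38 + 5·145 + 6·154 + 3·23 + 3·81 = 2776. Remainder 1782 / 18 ≈ 99.00.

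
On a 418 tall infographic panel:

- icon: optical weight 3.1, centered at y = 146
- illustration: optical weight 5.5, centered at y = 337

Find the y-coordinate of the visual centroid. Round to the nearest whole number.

y ≈ 268

Σw = 3.1 + 5.5 = 8.6.
y: (3.1·146 + 5.5·337) / 8.6 = 2306.1 / 8.6 ≈ 268.15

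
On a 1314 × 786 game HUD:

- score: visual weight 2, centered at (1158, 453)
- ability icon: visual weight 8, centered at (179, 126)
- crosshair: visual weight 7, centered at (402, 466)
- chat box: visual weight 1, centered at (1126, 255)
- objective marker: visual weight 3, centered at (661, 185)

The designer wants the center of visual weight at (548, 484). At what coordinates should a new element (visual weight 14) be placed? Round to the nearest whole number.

(679, 782)

New total weight: (2 + 8 + 7 + 1 + 3) + 14 = 35.
x: need Σw·x = 35·548 = 19180. Existing = 2·1158 + 8·179 + 7·402 + 1·1126 + 3·661 = 9671. Remainder 9509 / 14 ≈ 679.21.
y: need Σw·y = 35·484 = 16940. Existing = 2·453 + 8·126 + 7·466 + 1·255 + 3·185 = 5986. Remainder 10954 / 14 ≈ 782.43.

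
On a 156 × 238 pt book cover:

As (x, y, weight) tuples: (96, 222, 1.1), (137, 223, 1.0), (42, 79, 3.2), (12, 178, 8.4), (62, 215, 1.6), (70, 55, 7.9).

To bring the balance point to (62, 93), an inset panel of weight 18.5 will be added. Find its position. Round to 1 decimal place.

After adding the inset panel, total weight = 1.1 + 1.0 + 3.2 + 8.4 + 1.6 + 7.9 + 18.5 = 41.7.
Along x: (1130.0 + 18.5·x) / 41.7 = 62 (existing moment 1.1·96 + 1.0·137 + 3.2·42 + 8.4·12 + 1.6·62 + 7.9·70 = 1130.0) ⇒ x = (2585.4 − 1130.0) / 18.5 ≈ 78.67.
Along y: (2993.7 + 18.5·y) / 41.7 = 93 (existing moment 1.1·222 + 1.0·223 + 3.2·79 + 8.4·178 + 1.6·215 + 7.9·55 = 2993.7) ⇒ y = (3878.1 − 2993.7) / 18.5 ≈ 47.81.

(78.7, 47.8)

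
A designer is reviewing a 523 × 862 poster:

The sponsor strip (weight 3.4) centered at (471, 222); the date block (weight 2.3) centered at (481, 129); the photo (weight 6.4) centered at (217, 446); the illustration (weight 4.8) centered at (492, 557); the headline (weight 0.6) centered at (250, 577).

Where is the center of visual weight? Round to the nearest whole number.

(378, 396)

Total weight = 3.4 + 2.3 + 6.4 + 4.8 + 0.6 = 17.5.
x: (3.4·471 + 2.3·481 + 6.4·217 + 4.8·492 + 0.6·250) / 17.5 = 6608.1 / 17.5 ≈ 377.61
y: (3.4·222 + 2.3·129 + 6.4·446 + 4.8·557 + 0.6·577) / 17.5 = 6925.7 / 17.5 ≈ 395.75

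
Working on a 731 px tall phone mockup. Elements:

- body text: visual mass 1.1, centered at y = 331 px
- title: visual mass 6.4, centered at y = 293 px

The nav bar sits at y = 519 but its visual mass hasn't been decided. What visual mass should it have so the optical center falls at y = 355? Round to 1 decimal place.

w ≈ 2.6

Known weights sum to 1.1 + 6.4 = 7.5; their moment is 1.1·331 + 6.4·293 = 2239.3.
Set Σw·y/Σw = 355: (2239.3 + 519w) = 355·(7.5 + w).
So w = (355·7.5 − 2239.3)/(519 − 355) = 423.2/164 ≈ 2.58.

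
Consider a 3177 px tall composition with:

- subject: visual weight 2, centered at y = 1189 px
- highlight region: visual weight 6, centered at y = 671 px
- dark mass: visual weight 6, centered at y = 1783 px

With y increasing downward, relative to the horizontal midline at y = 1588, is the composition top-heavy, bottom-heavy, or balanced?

top-heavy

Σw = 2 + 6 + 6 = 14.
y: (2·1189 + 6·671 + 6·1783) / 14 = 17102 / 14 ≈ 1221.57
1221.6 vs midline 1588 → top-heavy.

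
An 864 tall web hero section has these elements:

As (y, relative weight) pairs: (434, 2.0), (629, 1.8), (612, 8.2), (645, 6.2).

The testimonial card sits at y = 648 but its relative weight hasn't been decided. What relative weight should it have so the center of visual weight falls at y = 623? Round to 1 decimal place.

Known weights sum to 2.0 + 1.8 + 8.2 + 6.2 = 18.2; their moment is 2.0·434 + 1.8·629 + 8.2·612 + 6.2·645 = 11017.6.
Balance at y = 623 requires (11017.6 + w·648) / (18.2 + w) = 623.
Solving: w = (623·18.2 − 11017.6) / (648 − 623) = 321.0 / 25 ≈ 12.84.

w ≈ 12.8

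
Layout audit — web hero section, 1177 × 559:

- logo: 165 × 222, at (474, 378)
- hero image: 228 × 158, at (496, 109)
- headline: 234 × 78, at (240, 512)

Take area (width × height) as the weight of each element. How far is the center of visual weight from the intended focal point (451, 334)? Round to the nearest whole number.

Areas: logo 165·222 = 36630, hero image 228·158 = 36024, headline 234·78 = 18252. Total weight = 90906.
Σw·x = 36630·474 + 36024·496 + 18252·240 = 39611004, so x̄ = 39611004/90906 ≈ 435.74.
Σw·y = 36630·378 + 36024·109 + 18252·512 = 27117780, so ȳ = 27117780/90906 ≈ 298.31.
Offset from (451, 334): Δx ≈ -15.26, Δy ≈ -35.69; distance = √(Δx² + Δy²) ≈ 38.82.

≈ 39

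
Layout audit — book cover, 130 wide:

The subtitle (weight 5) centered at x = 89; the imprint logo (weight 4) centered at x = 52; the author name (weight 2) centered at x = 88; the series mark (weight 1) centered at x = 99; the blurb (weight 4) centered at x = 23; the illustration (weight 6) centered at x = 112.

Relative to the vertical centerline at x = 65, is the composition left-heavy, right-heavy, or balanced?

Weights sum to 5 + 4 + 2 + 1 + 4 + 6 = 22.
x: (5·89 + 4·52 + 2·88 + 1·99 + 4·23 + 6·112) / 22 = 1692 / 22 ≈ 76.91
76.9 vs midline 65 → right-heavy.

right-heavy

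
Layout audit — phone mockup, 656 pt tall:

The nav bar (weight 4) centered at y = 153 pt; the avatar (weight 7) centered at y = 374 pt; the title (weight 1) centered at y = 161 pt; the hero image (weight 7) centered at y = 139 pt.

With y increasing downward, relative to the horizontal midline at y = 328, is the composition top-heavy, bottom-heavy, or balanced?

top-heavy

Weights sum to 4 + 7 + 1 + 7 = 19.
y-moment: 4·153 + 7·374 + 1·161 + 7·139 = 4364; centroid 4364/19 ≈ 229.68.
229.7 lies above (smaller y than) the midline 328, so the layout is top-heavy.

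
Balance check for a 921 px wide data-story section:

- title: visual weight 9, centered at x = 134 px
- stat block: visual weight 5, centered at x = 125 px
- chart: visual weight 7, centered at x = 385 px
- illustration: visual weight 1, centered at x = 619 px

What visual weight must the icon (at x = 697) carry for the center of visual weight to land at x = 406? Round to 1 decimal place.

Known weights sum to 9 + 5 + 7 + 1 = 22; their moment is 9·134 + 5·125 + 7·385 + 1·619 = 5145.
For the centroid to hit 406: (5145 + w·697) / (22 + w) = 406.
Solving: w = (406·22 − 5145) / (697 − 406) = 3787 / 291 ≈ 13.01.

w ≈ 13.0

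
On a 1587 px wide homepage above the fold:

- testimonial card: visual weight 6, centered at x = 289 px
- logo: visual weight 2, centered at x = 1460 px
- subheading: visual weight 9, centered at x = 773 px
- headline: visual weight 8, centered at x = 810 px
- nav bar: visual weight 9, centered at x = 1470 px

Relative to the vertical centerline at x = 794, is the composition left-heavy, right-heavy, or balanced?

Σw = 6 + 2 + 9 + 8 + 9 = 34.
x-moment: 6·289 + 2·1460 + 9·773 + 8·810 + 9·1470 = 31321; centroid 31321/34 ≈ 921.21.
921.2 lies right of the midline 794, so the layout is right-heavy.

right-heavy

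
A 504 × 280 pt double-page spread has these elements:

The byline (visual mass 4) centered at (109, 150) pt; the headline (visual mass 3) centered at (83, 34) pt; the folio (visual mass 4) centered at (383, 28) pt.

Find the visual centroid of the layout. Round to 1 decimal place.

(201.5, 74.0)

Weights sum to 4 + 3 + 4 = 11.
x: (4·109 + 3·83 + 4·383) / 11 = 2217 / 11 ≈ 201.55
y: (4·150 + 3·34 + 4·28) / 11 = 814 / 11 ≈ 74.00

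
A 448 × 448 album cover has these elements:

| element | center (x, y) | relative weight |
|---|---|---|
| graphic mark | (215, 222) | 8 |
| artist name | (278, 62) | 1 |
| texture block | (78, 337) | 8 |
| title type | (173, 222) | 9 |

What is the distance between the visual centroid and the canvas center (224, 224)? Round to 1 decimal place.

Total weight = 8 + 1 + 8 + 9 = 26.
x-moment: 8·215 + 1·278 + 8·78 + 9·173 = 4179; centroid 4179/26 ≈ 160.73.
y-moment: 8·222 + 1·62 + 8·337 + 9·222 = 6532; centroid 6532/26 ≈ 251.23.
From (224, 224): dx = -63.27, dy = 27.23, so the distance is √(dx²+dy²) ≈ 68.88.

≈ 68.9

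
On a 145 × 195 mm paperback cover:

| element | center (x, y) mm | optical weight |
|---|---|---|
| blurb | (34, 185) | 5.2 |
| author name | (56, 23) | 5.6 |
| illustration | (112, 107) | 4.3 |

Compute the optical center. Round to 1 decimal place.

Σw = 5.2 + 5.6 + 4.3 = 15.1.
Σw·x = 5.2·34 + 5.6·56 + 4.3·112 = 972.0, so x̄ = 972.0/15.1 ≈ 64.37.
Σw·y = 5.2·185 + 5.6·23 + 4.3·107 = 1550.9, so ȳ = 1550.9/15.1 ≈ 102.71.

(64.4, 102.7)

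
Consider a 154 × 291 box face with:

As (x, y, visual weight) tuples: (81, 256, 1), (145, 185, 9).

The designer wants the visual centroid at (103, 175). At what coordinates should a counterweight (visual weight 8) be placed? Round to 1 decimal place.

New total weight: (1 + 9) + 8 = 18.
Along x: (1386 + 8·x) / 18 = 103 (existing moment 1·81 + 9·145 = 1386) ⇒ x = (1854 − 1386) / 8 ≈ 58.50.
Along y: (1921 + 8·y) / 18 = 175 (existing moment 1·256 + 9·185 = 1921) ⇒ y = (3150 − 1921) / 8 ≈ 153.62.

(58.5, 153.6)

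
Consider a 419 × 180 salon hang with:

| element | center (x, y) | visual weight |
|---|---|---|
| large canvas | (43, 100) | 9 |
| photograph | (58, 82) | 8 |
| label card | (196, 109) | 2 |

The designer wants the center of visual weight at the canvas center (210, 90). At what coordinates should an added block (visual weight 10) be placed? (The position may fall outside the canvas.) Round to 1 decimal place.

(484.7, 83.6)

New total weight: (9 + 8 + 2) + 10 = 29.
Along x: (1243 + 10·x) / 29 = 210 (existing moment 9·43 + 8·58 + 2·196 = 1243) ⇒ x = (6090 − 1243) / 10 ≈ 484.70.
Along y: (1774 + 10·y) / 29 = 90 (existing moment 9·100 + 8·82 + 2·109 = 1774) ⇒ y = (2610 − 1774) / 10 ≈ 83.60.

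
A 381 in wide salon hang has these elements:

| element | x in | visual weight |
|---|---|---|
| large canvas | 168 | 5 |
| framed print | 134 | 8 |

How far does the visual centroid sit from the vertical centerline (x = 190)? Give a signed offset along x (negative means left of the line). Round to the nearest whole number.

≈ -43 in

Total weight = 5 + 8 = 13.
x-moment: 5·168 + 8·134 = 1912; centroid 1912/13 ≈ 147.08.
Difference: 147.08 − 190 ≈ -42.92.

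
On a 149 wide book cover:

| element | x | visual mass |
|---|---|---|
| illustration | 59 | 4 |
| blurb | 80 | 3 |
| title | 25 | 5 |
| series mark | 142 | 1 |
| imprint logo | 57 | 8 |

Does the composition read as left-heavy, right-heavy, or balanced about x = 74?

left-heavy

Σw = 4 + 3 + 5 + 1 + 8 = 21.
x-moment: 4·59 + 3·80 + 5·25 + 1·142 + 8·57 = 1199; centroid 1199/21 ≈ 57.10.
Since 57.1 is left of 74, the composition reads left-heavy.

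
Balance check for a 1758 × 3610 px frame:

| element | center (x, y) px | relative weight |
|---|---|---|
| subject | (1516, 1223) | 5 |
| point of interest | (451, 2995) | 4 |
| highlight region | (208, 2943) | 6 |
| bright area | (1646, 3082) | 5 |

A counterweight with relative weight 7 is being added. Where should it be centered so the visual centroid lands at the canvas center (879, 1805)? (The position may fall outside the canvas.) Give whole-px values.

New total weight: (5 + 4 + 6 + 5) + 7 = 27.
x: target moment 27×879 = 23733; current 5·1516 + 4·451 + 6·208 + 5·1646 = 18862; the counterweight supplies 4871, so x = 4871/7 ≈ 695.86.
y: target moment 27×1805 = 48735; current 5·1223 + 4·2995 + 6·2943 + 5·3082 = 51163; the counterweight supplies -2428, so y = -2428/7 ≈ -346.86.

(696, -347)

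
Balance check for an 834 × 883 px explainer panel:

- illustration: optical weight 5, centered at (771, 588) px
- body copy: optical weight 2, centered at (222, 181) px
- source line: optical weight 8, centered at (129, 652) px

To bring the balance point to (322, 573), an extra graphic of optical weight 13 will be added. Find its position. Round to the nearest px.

(283, 579)

After adding the extra graphic, total weight = 5 + 2 + 8 + 13 = 28.
x: target moment 28×322 = 9016; current 5·771 + 2·222 + 8·129 = 5331; the extra graphic supplies 3685, so x = 3685/13 ≈ 283.46.
y: target moment 28×573 = 16044; current 5·588 + 2·181 + 8·652 = 8518; the extra graphic supplies 7526, so y = 7526/13 ≈ 578.92.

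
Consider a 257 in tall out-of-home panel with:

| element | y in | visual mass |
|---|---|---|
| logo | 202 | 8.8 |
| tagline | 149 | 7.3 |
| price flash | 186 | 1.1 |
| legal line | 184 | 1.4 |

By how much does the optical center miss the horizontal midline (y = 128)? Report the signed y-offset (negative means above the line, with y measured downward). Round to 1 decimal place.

≈ 50.9 in

Total weight = 8.8 + 7.3 + 1.1 + 1.4 = 18.6.
y: (8.8·202 + 7.3·149 + 1.1·186 + 1.4·184) / 18.6 = 3327.5 / 18.6 ≈ 178.90
Against y = 128, that's 178.90 − 128 = 50.90.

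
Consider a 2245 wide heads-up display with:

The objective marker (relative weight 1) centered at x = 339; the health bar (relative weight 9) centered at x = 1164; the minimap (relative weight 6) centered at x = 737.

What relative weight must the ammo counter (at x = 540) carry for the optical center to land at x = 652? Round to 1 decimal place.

w ≈ 42.9

Fixed elements: Σw = 1 + 9 + 6 = 16, Σw·x = 1·339 + 9·1164 + 6·737 = 15237.
For the centroid to hit 652: (15237 + w·540) / (16 + w) = 652.
So w = (652·16 − 15237)/(540 − 652) = -4805/-112 ≈ 42.90.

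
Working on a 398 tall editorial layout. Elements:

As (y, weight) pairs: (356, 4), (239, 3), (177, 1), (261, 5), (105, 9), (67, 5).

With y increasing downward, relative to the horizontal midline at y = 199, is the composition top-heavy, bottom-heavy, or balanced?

top-heavy

Total weight = 4 + 3 + 1 + 5 + 9 + 5 = 27.
Σw·y = 4903; ȳ = 4903/27 ≈ 181.59.
181.6 lies above (smaller y than) the midline 199, so the layout is top-heavy.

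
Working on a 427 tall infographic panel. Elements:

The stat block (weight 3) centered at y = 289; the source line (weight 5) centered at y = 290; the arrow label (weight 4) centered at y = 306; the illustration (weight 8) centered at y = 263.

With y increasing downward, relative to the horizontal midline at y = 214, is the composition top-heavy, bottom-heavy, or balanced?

Σw = 3 + 5 + 4 + 8 = 20.
y-moment: 3·289 + 5·290 + 4·306 + 8·263 = 5645; centroid 5645/20 ≈ 282.25.
282.2 vs midline 214 → bottom-heavy.

bottom-heavy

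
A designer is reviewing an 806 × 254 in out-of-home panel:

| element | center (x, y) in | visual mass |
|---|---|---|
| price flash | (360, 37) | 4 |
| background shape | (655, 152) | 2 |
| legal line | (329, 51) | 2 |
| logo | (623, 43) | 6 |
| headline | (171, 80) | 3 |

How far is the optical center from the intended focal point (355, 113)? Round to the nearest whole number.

Weights sum to 4 + 2 + 2 + 6 + 3 = 17.
x-moment: 4·360 + 2·655 + 2·329 + 6·623 + 3·171 = 7659; centroid 7659/17 ≈ 450.53.
y-moment: 4·37 + 2·152 + 2·51 + 6·43 + 3·80 = 1052; centroid 1052/17 ≈ 61.88.
From (355, 113): dx = 95.53, dy = -51.12, so the distance is √(dx²+dy²) ≈ 108.35.

≈ 108 in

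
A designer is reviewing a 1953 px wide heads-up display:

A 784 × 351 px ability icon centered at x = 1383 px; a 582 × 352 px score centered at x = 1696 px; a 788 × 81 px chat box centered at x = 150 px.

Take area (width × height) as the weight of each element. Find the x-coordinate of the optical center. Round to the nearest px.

Taking area as weight: ability icon 784·351 = 275184, score 582·352 = 204864, chat box 788·81 = 63828. Sum 543876.
x: (275184·1383 + 204864·1696 + 63828·150) / 543876 = 737603016 / 543876 ≈ 1356.20

x ≈ 1356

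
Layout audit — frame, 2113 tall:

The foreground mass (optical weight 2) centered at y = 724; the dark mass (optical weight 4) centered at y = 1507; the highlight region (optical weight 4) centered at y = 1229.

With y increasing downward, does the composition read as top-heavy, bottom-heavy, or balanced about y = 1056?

bottom-heavy

Weights sum to 2 + 4 + 4 = 10.
y-moment: 2·724 + 4·1507 + 4·1229 = 12392; centroid 12392/10 ≈ 1239.20.
1239.2 vs midline 1056 → bottom-heavy.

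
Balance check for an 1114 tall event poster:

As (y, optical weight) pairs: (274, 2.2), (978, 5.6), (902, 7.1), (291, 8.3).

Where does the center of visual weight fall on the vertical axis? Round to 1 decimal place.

y ≈ 642.2

Weights sum to 2.2 + 5.6 + 7.1 + 8.3 = 23.2.
y-moment: 2.2·274 + 5.6·978 + 7.1·902 + 8.3·291 = 14899.1; centroid 14899.1/23.2 ≈ 642.20.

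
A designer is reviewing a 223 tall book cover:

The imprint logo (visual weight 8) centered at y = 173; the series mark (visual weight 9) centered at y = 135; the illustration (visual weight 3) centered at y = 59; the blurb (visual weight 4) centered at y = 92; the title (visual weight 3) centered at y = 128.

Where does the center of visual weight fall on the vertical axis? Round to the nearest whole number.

Σw = 8 + 9 + 3 + 4 + 3 = 27.
y-moment: 8·173 + 9·135 + 3·59 + 4·92 + 3·128 = 3528; centroid 3528/27 ≈ 130.67.

y ≈ 131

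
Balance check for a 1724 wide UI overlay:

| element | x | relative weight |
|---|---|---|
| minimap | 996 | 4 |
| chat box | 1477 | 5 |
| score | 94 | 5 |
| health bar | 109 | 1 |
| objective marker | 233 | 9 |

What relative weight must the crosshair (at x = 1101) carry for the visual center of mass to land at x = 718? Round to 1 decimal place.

w ≈ 8.3

Existing Σw = 24 (4 + 5 + 5 + 1 + 9); existing moment 4·996 + 5·1477 + 5·94 + 1·109 + 9·233 = 14045.
For the centroid to hit 718: (14045 + w·1101) / (24 + w) = 718.
Rearranging, w·(1101 − 718) = 718·24 − 14045 = 3187, so w ≈ 3187/383 = 8.32.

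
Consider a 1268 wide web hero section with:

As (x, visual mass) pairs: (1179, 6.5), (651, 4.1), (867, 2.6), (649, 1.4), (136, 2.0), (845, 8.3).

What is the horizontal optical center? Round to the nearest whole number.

x ≈ 835

Weights sum to 6.5 + 4.1 + 2.6 + 1.4 + 2.0 + 8.3 = 24.9.
Σw·x = 20780.9; x̄ = 20780.9/24.9 ≈ 834.57.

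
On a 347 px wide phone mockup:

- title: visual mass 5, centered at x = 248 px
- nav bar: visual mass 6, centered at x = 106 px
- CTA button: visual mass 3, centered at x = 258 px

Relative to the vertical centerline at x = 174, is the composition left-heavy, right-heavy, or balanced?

right-heavy

Σw = 5 + 6 + 3 = 14.
x-moment: 5·248 + 6·106 + 3·258 = 2650; centroid 2650/14 ≈ 189.29.
Since 189.3 is right of 174, the composition reads right-heavy.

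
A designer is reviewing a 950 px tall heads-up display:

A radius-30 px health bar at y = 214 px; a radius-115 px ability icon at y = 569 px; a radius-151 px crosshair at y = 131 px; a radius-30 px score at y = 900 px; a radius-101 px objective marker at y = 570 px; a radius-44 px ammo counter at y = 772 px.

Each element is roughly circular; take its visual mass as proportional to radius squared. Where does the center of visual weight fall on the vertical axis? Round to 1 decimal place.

Weights ∝ r²: health bar 30² = 900, ability icon 115² = 13225, crosshair 151² = 22801, score 30² = 900, objective marker 101² = 10201, ammo counter 44² = 1936; Σw = 49963.
y-moment: 900·214 + 13225·569 + 22801·131 + 900·900 + 10201·570 + 1936·772 = 18823718; centroid 18823718/49963 ≈ 376.75.

y ≈ 376.8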